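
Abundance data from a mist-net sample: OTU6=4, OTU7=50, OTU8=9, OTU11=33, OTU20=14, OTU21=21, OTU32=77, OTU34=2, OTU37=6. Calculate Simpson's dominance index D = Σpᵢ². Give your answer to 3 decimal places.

Total N = 4+50+9+33+14+21+77+2+6 = 216, so the proportions are 0.01852, 0.23148, 0.04167, 0.15278, 0.06481, 0.09722, 0.35648, 0.00926, 0.02778 (working shown to 5 dp, full precision carried).
D = 0.01852² + 0.23148² + 0.04167² + 0.15278² + 0.06481² + 0.09722² + 0.35648² + 0.00926² + 0.02778² = 0.00034 + 0.05358 + 0.00174 + 0.02334 + 0.00420 + 0.00945 + 0.12708 + 0.00009 + 0.00077 = 0.22059.
To 3 decimal places, D = 0.221.

0.221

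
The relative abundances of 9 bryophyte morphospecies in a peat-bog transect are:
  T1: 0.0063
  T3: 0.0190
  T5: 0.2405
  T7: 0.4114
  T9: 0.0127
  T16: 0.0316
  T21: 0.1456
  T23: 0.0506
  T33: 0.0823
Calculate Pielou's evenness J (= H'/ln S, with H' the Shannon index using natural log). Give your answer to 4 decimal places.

H' = −Σ pᵢ ln pᵢ = −((-0.031923) + (-0.075303) + (-0.342721) + (-0.365401) + (-0.055450) + (-0.109165) + (-0.280555) + (-0.150980) + (-0.205535)) = 1.617035 (working shown to 6 dp, full precision carried).
With S = 9 species, ln S = 2.197225, so J = 1.617035/2.197225 = 0.735944, i.e. 0.7359 to 4 decimal places.

0.7359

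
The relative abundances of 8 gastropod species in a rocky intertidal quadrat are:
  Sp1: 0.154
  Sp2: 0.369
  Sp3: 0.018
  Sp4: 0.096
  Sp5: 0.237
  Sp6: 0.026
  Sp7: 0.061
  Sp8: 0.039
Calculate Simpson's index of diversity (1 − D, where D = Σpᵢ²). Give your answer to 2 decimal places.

D = 0.154² + 0.369² + 0.018² + 0.096² + 0.237² + 0.026² + 0.061² + 0.039² = 0.0237 + 0.1362 + 0.0003 + 0.0092 + 0.0562 + 0.0007 + 0.0037 + 0.0015 = 0.2315 (working shown to 4 dp, full precision carried).
So 1 − D = 0.7685, i.e. 0.77 to 2 decimal places.

0.77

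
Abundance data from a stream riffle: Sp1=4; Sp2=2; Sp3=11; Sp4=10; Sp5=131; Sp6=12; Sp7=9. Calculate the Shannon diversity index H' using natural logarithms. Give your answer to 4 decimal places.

1.0277

Total N = 4+2+11+10+131+12+9 = 179, so the proportions are 0.022346, 0.011173, 0.061453, 0.055866, 0.731844, 0.067039, 0.050279 (working shown to 6 dp, full precision carried).
Each pᵢ ln pᵢ term: 0.022346×(-3.801091)=-0.084941, 0.011173×(-4.494239)=-0.050215, 0.061453×(-2.789491)=-0.171421, 0.055866×(-2.884801)=-0.161162, 0.731844×(-0.312188)=-0.228473, 0.067039×(-2.702479)=-0.181172, 0.050279×(-2.990161)=-0.150343.
Sum = -1.027727, so H' = 1.0277.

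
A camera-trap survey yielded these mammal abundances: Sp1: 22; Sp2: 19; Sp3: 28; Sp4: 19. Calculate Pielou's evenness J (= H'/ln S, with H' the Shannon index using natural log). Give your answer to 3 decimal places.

Total N = 22+19+28+19 = 88, so the proportions are 0.25, 0.21591, 0.31818, 0.21591 (working shown to 5 dp, full precision carried).
H' = −Σ pᵢ ln pᵢ = −((-0.34657) + (-0.33097) + (-0.36436) + (-0.33097)) = 1.37287.
With S = 4 species, ln S = 1.38629, so J = 1.37287/1.38629 = 0.99031, i.e. 0.990 to 3 decimal places.

0.990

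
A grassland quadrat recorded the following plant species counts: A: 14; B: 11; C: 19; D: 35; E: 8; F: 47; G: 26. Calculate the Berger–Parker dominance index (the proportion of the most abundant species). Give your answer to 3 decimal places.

Total N = 14+11+19+35+8+47+26 = 160, so the proportions are 0.0875, 0.06875, 0.11875, 0.21875, 0.05, 0.29375, 0.1625 (working shown to 5 dp, full precision carried).
The largest proportion is 0.29375, i.e. d = 0.294 to 3 decimal places.

0.294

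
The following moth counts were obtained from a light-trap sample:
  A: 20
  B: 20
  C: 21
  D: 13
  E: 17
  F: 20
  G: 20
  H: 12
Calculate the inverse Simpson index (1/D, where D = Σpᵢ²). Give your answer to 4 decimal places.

Total N = 20+20+21+13+17+20+20+12 = 143, so the proportions are 0.13986014, 0.13986014, 0.14685315, 0.09090909, 0.11888112, 0.13986014, 0.13986014, 0.08391608 (working shown to 8 dp, full precision carried).
D = 0.13986014² + 0.13986014² + 0.14685315² + 0.09090909² + 0.11888112² + 0.13986014² + 0.13986014² + 0.08391608² = 0.01956086 + 0.01956086 + 0.02156585 + 0.00826446 + 0.01413272 + 0.01956086 + 0.01956086 + 0.00704191 = 0.12924837.
So 1/D = 7.737041, i.e. 7.7370 to 4 decimal places.

7.7370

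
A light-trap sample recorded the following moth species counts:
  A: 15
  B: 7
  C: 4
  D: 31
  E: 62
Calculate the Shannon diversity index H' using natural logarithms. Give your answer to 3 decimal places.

Total N = 15+7+4+31+62 = 119, so the proportions are 0.12605, 0.05882, 0.03361, 0.2605, 0.52101 (working shown to 5 dp, full precision carried).
Each pᵢ ln pᵢ term: 0.12605×(-2.07107)=-0.26106, 0.05882×(-2.83321)=-0.16666, 0.03361×(-3.39283)=-0.11404, 0.2605×(-1.34514)=-0.35041, 0.52101×(-0.65199)=-0.33969.
Sum = -1.23187, so H' = 1.232.

1.232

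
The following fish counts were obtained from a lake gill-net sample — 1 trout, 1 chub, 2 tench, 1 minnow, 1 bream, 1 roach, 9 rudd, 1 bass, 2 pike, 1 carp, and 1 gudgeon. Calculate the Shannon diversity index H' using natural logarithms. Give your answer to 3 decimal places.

Total N = 1+1+2+1+1+1+9+1+2+1+1 = 21, so the proportions are 0.04762, 0.04762, 0.09524, 0.04762, 0.04762, 0.04762, 0.42857, 0.04762, 0.09524, 0.04762, 0.04762 (working shown to 5 dp, full precision carried).
Each pᵢ ln pᵢ term: 0.04762×(-3.04452)=-0.14498, 0.04762×(-3.04452)=-0.14498, 0.09524×(-2.35138)=-0.22394, 0.04762×(-3.04452)=-0.14498, 0.04762×(-3.04452)=-0.14498, 0.04762×(-3.04452)=-0.14498, 0.42857×(-0.84730)=-0.36313, 0.04762×(-3.04452)=-0.14498, 0.09524×(-2.35138)=-0.22394, 0.04762×(-3.04452)=-0.14498, 0.04762×(-3.04452)=-0.14498.
Sum = -1.97083, so H' = 1.971.

1.971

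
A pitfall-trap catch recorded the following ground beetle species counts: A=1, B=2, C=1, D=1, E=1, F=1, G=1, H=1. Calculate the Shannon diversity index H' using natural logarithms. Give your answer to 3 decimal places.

Total N = 1+2+1+1+1+1+1+1 = 9, so the proportions are 0.11111, 0.22222, 0.11111, 0.11111, 0.11111, 0.11111, 0.11111, 0.11111 (working shown to 5 dp, full precision carried).
Each pᵢ ln pᵢ term: 0.11111×(-2.19722)=-0.24414, 0.22222×(-1.50408)=-0.33424, 0.11111×(-2.19722)=-0.24414, 0.11111×(-2.19722)=-0.24414, 0.11111×(-2.19722)=-0.24414, 0.11111×(-2.19722)=-0.24414, 0.11111×(-2.19722)=-0.24414, 0.11111×(-2.19722)=-0.24414.
Sum = -2.04319, so H' = 2.043.

2.043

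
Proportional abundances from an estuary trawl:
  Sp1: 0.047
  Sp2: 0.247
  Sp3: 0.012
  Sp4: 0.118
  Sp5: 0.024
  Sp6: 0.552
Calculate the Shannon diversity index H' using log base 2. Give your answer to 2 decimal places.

1.75

Each pᵢ log₂ pᵢ term (working shown to 4 dp, full precision carried): 0.047×(-4.4112)=-0.2073, 0.247×(-2.0174)=-0.4983, 0.012×(-6.3808)=-0.0766, 0.118×(-3.0831)=-0.3638, 0.024×(-5.3808)=-0.1291, 0.552×(-0.8573)=-0.4732.
Sum = -1.7484, so H' = 1.75.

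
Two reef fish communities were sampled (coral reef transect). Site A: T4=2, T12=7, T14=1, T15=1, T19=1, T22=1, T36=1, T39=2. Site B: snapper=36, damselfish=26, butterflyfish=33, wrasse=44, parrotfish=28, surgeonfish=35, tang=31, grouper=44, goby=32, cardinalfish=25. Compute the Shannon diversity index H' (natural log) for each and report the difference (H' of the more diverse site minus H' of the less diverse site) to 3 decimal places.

0.537

Site A: N=16, proportions 0.125, 0.4375, 0.0625, 0.0625, 0.0625, 0.0625, 0.0625, 0.125, giving H' = 1.74797 (working shown to 5 dp, full precision carried).
Site B: N=334, proportions 0.10778, 0.07784, 0.0988, 0.13174, 0.08383, 0.10479, 0.09281, 0.13174, 0.09581, 0.07485, giving H' = 2.28516.
Difference = |1.74797 − 2.28516| = 0.53719, i.e. 0.537 to 3 decimal places.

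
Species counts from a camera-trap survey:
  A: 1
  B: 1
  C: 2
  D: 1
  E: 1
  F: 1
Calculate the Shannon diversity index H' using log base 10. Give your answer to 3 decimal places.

Total N = 1+1+2+1+1+1 = 7, so the proportions are 0.14286, 0.14286, 0.28571, 0.14286, 0.14286, 0.14286 (working shown to 5 dp, full precision carried).
Each pᵢ log₁₀ pᵢ term: 0.14286×(-0.84510)=-0.12073, 0.14286×(-0.84510)=-0.12073, 0.28571×(-0.54407)=-0.15545, 0.14286×(-0.84510)=-0.12073, 0.14286×(-0.84510)=-0.12073, 0.14286×(-0.84510)=-0.12073.
Sum = -0.75909, so H' = 0.759.

0.759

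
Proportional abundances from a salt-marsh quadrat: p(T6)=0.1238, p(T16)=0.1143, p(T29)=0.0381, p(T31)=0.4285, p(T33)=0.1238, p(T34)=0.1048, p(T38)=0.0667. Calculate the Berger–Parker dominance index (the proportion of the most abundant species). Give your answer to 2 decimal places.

0.43

The largest proportion is 0.4285, i.e. d = 0.43 to 2 decimal places.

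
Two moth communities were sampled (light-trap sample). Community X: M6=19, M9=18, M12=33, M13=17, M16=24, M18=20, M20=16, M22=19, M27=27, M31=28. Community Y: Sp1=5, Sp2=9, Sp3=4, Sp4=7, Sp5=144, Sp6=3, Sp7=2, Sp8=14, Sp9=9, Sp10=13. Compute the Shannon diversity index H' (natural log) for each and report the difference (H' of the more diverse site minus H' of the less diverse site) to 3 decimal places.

Community X: N=221, proportions 0.08597, 0.08145, 0.14932, 0.07692, 0.1086, 0.0905, 0.0724, 0.08597, 0.12217, 0.1267, giving H' = 2.27462 (working shown to 5 dp, full precision carried).
Community Y: N=210, proportions 0.02381, 0.04286, 0.01905, 0.03333, 0.68571, 0.01429, 0.00952, 0.06667, 0.04286, 0.0619, giving H' = 1.26430.
Difference = |2.27462 − 1.26430| = 1.01032, i.e. 1.010 to 3 decimal places.

1.010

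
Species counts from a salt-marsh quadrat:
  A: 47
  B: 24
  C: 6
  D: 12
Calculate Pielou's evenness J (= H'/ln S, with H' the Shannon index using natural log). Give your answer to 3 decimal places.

Total N = 47+24+6+12 = 89, so the proportions are 0.52809, 0.26966, 0.06742, 0.13483 (working shown to 5 dp, full precision carried).
H' = −Σ pᵢ ln pᵢ = −((-0.33718) + (-0.35342) + (-0.18181) + (-0.27017)) = 1.14257.
With S = 4 species, ln S = 1.38629, so J = 1.14257/1.38629 = 0.82419, i.e. 0.824 to 3 decimal places.

0.824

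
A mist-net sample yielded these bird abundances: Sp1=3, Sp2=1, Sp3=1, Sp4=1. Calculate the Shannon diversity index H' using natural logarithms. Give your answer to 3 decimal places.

Total N = 3+1+1+1 = 6, so the proportions are 0.5, 0.16667, 0.16667, 0.16667 (working shown to 5 dp, full precision carried).
Each pᵢ ln pᵢ term: 0.5×(-0.69315)=-0.34657, 0.16667×(-1.79176)=-0.29863, 0.16667×(-1.79176)=-0.29863, 0.16667×(-1.79176)=-0.29863.
Sum = -1.24245, so H' = 1.242.

1.242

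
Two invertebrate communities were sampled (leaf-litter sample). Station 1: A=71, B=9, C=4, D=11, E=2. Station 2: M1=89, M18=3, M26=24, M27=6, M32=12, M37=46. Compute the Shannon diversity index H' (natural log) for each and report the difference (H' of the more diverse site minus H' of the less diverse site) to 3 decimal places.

Station 1: N=97, proportions 0.731959, 0.092784, 0.041237, 0.113402, 0.020619, giving H' = 0.907354 (working shown to 6 dp, full precision carried).
Station 2: N=180, proportions 0.494444, 0.016667, 0.133333, 0.033333, 0.066667, 0.255556, giving H' = 1.327708.
Difference = |0.907354 − 1.327708| = 0.420354, i.e. 0.420 to 3 decimal places.

0.420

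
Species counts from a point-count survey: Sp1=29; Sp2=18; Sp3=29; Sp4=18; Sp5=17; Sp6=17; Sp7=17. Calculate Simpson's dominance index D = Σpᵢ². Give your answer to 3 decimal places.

Total N = 29+18+29+18+17+17+17 = 145, so the proportions are 0.2, 0.12414, 0.2, 0.12414, 0.11724, 0.11724, 0.11724 (working shown to 5 dp, full precision carried).
D = 0.2² + 0.12414² + 0.2² + 0.12414² + 0.11724² + 0.11724² + 0.11724² = 0.04000 + 0.01541 + 0.04000 + 0.01541 + 0.01375 + 0.01375 + 0.01375 = 0.15206.
To 3 decimal places, D = 0.152.

0.152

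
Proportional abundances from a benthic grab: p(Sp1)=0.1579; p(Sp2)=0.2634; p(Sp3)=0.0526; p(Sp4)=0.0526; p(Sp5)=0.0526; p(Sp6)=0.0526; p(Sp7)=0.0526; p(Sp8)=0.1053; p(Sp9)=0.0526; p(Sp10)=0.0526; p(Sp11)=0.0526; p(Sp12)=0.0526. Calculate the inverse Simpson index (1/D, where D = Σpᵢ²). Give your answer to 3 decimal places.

D = 0.1579² + 0.2634² + 0.0526² + 0.0526² + 0.0526² + 0.0526² + 0.0526² + 0.1053² + 0.0526² + 0.0526² + 0.0526² + 0.0526² = 0.0249324 + 0.0693796 + 0.0027668 + 0.0027668 + 0.0027668 + 0.0027668 + 0.0027668 + 0.0110881 + 0.0027668 + 0.0027668 + 0.0027668 + 0.0027668 = 0.1303009 (working shown to 7 dp, full precision carried).
So 1/D = 7.67454, i.e. 7.675 to 3 decimal places.

7.675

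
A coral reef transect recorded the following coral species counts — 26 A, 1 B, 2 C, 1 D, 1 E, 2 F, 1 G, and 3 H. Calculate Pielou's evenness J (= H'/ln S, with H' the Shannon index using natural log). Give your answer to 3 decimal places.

0.557

Total N = 26+1+2+1+1+2+1+3 = 37, so the proportions are 0.7027, 0.02703, 0.05405, 0.02703, 0.02703, 0.05405, 0.02703, 0.08108 (working shown to 5 dp, full precision carried).
H' = −Σ pᵢ ln pᵢ = −((-0.24793) + (-0.09759) + (-0.15772) + (-0.09759) + (-0.09759) + (-0.15772) + (-0.09759) + (-0.20370)) = 1.15743.
With S = 8 species, ln S = 2.07944, so J = 1.15743/2.07944 = 0.55661, i.e. 0.557 to 3 decimal places.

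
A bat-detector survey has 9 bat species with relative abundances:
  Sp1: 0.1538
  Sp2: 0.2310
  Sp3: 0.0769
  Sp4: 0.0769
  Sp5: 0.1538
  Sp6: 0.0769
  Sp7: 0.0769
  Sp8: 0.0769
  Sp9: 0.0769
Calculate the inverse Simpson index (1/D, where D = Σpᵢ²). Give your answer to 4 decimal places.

7.3448

D = 0.1538² + 0.231² + 0.0769² + 0.0769² + 0.1538² + 0.0769² + 0.0769² + 0.0769² + 0.0769² = 0.02365444 + 0.05336100 + 0.00591361 + 0.00591361 + 0.02365444 + 0.00591361 + 0.00591361 + 0.00591361 + 0.00591361 = 0.13615154 (working shown to 8 dp, full precision carried).
So 1/D = 7.344757, i.e. 7.3448 to 4 decimal places.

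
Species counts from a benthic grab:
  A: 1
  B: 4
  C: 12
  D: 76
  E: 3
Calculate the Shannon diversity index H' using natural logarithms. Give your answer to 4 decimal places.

Total N = 1+4+12+76+3 = 96, so the proportions are 0.010417, 0.041667, 0.125, 0.791667, 0.03125 (working shown to 6 dp, full precision carried).
Each pᵢ ln pᵢ term: 0.010417×(-4.564348)=-0.047545, 0.041667×(-3.178054)=-0.132419, 0.125×(-2.079442)=-0.259930, 0.791667×(-0.233615)=-0.184945, 0.03125×(-3.465736)=-0.108304.
Sum = -0.733144, so H' = 0.7331.

0.7331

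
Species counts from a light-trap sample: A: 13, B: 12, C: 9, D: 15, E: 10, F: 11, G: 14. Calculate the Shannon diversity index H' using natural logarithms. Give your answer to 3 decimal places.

Total N = 13+12+9+15+10+11+14 = 84, so the proportions are 0.15476, 0.14286, 0.10714, 0.17857, 0.11905, 0.13095, 0.16667 (working shown to 5 dp, full precision carried).
Each pᵢ ln pᵢ term: 0.15476×(-1.86587)=-0.28877, 0.14286×(-1.94591)=-0.27799, 0.10714×(-2.23359)=-0.23931, 0.17857×(-1.72277)=-0.30764, 0.11905×(-2.12823)=-0.25336, 0.13095×(-2.03292)=-0.26622, 0.16667×(-1.79176)=-0.29863.
Sum = -1.93191, so H' = 1.932.

1.932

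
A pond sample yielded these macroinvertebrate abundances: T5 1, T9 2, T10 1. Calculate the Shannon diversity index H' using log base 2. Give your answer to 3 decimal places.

Total N = 1+2+1 = 4, so the proportions are 0.25, 0.5, 0.25 (working shown to 5 dp, full precision carried).
Each pᵢ log₂ pᵢ term: 0.25×(-2.00000)=-0.50000, 0.5×(-1.00000)=-0.50000, 0.25×(-2.00000)=-0.50000.
Sum = -1.50000, so H' = 1.500.

1.500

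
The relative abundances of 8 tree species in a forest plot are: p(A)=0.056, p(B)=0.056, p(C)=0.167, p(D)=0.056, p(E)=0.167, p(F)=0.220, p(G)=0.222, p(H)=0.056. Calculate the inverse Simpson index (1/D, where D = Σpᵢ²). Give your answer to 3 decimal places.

D = 0.056² + 0.056² + 0.167² + 0.056² + 0.167² + 0.22² + 0.222² + 0.056² = 0.0031360 + 0.0031360 + 0.0278890 + 0.0031360 + 0.0278890 + 0.0484000 + 0.0492840 + 0.0031360 = 0.1660060 (working shown to 7 dp, full precision carried).
So 1/D = 6.02388, i.e. 6.024 to 3 decimal places.

6.024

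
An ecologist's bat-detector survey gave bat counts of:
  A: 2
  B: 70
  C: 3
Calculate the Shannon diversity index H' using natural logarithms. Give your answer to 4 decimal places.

Total N = 2+70+3 = 75, so the proportions are 0.026667, 0.933333, 0.04 (working shown to 6 dp, full precision carried).
Each pᵢ ln pᵢ term: 0.026667×(-3.624341)=-0.096649, 0.933333×(-0.068993)=-0.064393, 0.04×(-3.218876)=-0.128755.
Sum = -0.289797, so H' = 0.2898.

0.2898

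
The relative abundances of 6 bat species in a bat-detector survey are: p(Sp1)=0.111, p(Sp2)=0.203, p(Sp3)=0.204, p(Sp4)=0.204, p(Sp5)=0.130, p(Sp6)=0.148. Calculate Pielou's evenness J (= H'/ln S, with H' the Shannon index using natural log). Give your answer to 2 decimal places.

0.98

H' = −Σ pᵢ ln pᵢ = −((-0.2440) + (-0.3237) + (-0.3243) + (-0.3243) + (-0.2652) + (-0.2828)) = 1.7643 (working shown to 4 dp, full precision carried).
With S = 6 species, ln S = 1.7918, so J = 1.7643/1.7918 = 0.9847, i.e. 0.98 to 2 decimal places.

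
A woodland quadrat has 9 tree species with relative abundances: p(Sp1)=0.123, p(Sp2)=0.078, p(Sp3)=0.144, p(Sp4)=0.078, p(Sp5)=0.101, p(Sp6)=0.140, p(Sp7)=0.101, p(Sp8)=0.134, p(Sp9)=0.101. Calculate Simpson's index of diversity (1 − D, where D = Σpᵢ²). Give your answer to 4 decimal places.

D = 0.123² + 0.078² + 0.144² + 0.078² + 0.101² + 0.14² + 0.101² + 0.134² + 0.101² = 0.015129 + 0.006084 + 0.020736 + 0.006084 + 0.010201 + 0.019600 + 0.010201 + 0.017956 + 0.010201 = 0.116192 (working shown to 6 dp, full precision carried).
So 1 − D = 0.883808, i.e. 0.8838 to 4 decimal places.

0.8838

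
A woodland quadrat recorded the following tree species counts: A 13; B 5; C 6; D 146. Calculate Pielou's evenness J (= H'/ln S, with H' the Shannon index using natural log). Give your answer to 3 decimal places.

Total N = 13+5+6+146 = 170, so the proportions are 0.07647, 0.02941, 0.03529, 0.85882 (working shown to 5 dp, full precision carried).
H' = −Σ pᵢ ln pᵢ = −((-0.19659) + (-0.10372) + (-0.11802) + (-0.13071)) = 0.54904.
With S = 4 species, ln S = 1.38629, so J = 0.54904/1.38629 = 0.39605, i.e. 0.396 to 3 decimal places.

0.396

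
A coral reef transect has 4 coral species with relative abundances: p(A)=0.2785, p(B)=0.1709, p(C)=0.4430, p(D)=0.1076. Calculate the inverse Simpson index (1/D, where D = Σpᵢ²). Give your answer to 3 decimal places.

D = 0.2785² + 0.1709² + 0.443² + 0.1076² = 0.0775623 + 0.0292068 + 0.1962490 + 0.0115778 = 0.3145958 (working shown to 7 dp, full precision carried).
So 1/D = 3.17868, i.e. 3.179 to 3 decimal places.

3.179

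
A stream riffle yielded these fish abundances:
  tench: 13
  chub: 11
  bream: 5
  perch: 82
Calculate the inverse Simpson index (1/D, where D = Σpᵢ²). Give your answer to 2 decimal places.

1.75

Total N = 13+11+5+82 = 111, so the proportions are 0.11712, 0.0991, 0.04505, 0.73874 (working shown to 5 dp, full precision carried).
D = 0.11712² + 0.0991² + 0.04505² + 0.73874² = 0.01372 + 0.00982 + 0.00203 + 0.54573 = 0.57130.
So 1/D = 1.7504, i.e. 1.75 to 2 decimal places.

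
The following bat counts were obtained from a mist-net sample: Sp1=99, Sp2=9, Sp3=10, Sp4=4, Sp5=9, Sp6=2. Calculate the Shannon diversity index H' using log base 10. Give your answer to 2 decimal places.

0.41

Total N = 99+9+10+4+9+2 = 133, so the proportions are 0.7444, 0.0677, 0.0752, 0.0301, 0.0677, 0.015 (working shown to 4 dp, full precision carried).
Each pᵢ log₁₀ pᵢ term: 0.7444×(-0.1282)=-0.0954, 0.0677×(-1.1696)=-0.0791, 0.0752×(-1.1239)=-0.0845, 0.0301×(-1.5218)=-0.0458, 0.0677×(-1.1696)=-0.0791, 0.015×(-1.8228)=-0.0274.
Sum = -0.4114, so H' = 0.41.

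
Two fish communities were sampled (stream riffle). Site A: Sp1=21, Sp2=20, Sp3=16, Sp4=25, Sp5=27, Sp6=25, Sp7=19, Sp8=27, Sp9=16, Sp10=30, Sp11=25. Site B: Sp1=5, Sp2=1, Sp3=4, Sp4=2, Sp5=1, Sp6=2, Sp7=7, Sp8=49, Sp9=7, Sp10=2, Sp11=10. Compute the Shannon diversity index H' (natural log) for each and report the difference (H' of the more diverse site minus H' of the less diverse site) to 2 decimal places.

0.75

Site A: N=251, proportions 0.0837, 0.0797, 0.0637, 0.0996, 0.1076, 0.0996, 0.0757, 0.1076, 0.0637, 0.1195, 0.0996, giving H' = 2.3783 (working shown to 4 dp, full precision carried).
Site B: N=90, proportions 0.0556, 0.0111, 0.0444, 0.0222, 0.0111, 0.0222, 0.0778, 0.5444, 0.0778, 0.0222, 0.1111, giving H' = 1.6252.
Difference = |2.3783 − 1.6252| = 0.7531, i.e. 0.75 to 2 decimal places.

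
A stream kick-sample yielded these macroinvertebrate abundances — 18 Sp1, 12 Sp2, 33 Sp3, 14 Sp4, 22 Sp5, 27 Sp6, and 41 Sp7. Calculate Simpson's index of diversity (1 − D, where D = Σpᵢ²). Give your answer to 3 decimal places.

0.833

Total N = 18+12+33+14+22+27+41 = 167, so the proportions are 0.10778, 0.07186, 0.1976, 0.08383, 0.13174, 0.16168, 0.24551 (working shown to 5 dp, full precision carried).
D = 0.10778² + 0.07186² + 0.1976² + 0.08383² + 0.13174² + 0.16168² + 0.24551² = 0.01162 + 0.00516 + 0.03905 + 0.00703 + 0.01735 + 0.02614 + 0.06027 = 0.16662.
So 1 − D = 0.83338, i.e. 0.833 to 3 decimal places.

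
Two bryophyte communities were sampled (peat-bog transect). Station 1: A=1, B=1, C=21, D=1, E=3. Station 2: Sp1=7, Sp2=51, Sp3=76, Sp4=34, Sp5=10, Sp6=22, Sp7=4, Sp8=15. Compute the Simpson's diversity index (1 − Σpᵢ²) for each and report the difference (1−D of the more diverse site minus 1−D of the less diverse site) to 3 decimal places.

0.404

Station 1: N=27, proportions 0.03704, 0.03704, 0.77778, 0.03704, 0.11111, giving 1−D = 0.37860 (working shown to 5 dp, full precision carried).
Station 2: N=219, proportions 0.03196, 0.23288, 0.34703, 0.15525, 0.04566, 0.10046, 0.01826, 0.06849, giving 1−D = 0.78301.
Difference = |0.37860 − 0.78301| = 0.40441, i.e. 0.404 to 3 decimal places.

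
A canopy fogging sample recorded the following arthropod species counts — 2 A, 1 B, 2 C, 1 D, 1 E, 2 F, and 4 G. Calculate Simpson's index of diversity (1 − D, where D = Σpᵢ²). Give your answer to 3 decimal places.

Total N = 2+1+2+1+1+2+4 = 13, so the proportions are 0.15385, 0.07692, 0.15385, 0.07692, 0.07692, 0.15385, 0.30769 (working shown to 5 dp, full precision carried).
D = 0.15385² + 0.07692² + 0.15385² + 0.07692² + 0.07692² + 0.15385² + 0.30769² = 0.02367 + 0.00592 + 0.02367 + 0.00592 + 0.00592 + 0.02367 + 0.09467 = 0.18343.
So 1 − D = 0.81657, i.e. 0.817 to 3 decimal places.

0.817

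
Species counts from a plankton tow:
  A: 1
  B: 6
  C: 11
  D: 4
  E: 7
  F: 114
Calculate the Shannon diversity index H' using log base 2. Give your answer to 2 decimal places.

1.14

Total N = 1+6+11+4+7+114 = 143, so the proportions are 0.007, 0.042, 0.0769, 0.028, 0.049, 0.7972 (working shown to 4 dp, full precision carried).
Each pᵢ log₂ pᵢ term: 0.007×(-7.1599)=-0.0501, 0.042×(-4.5749)=-0.1920, 0.0769×(-3.7004)=-0.2846, 0.028×(-5.1599)=-0.1443, 0.049×(-4.3525)=-0.2131, 0.7972×(-0.3270)=-0.2607.
Sum = -1.1447, so H' = 1.14.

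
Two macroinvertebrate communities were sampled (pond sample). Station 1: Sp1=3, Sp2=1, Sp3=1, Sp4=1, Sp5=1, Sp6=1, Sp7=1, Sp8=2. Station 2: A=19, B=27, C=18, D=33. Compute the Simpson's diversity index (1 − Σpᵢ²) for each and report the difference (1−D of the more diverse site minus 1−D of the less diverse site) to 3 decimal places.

0.109

Station 1: N=11, proportions 0.27273, 0.09091, 0.09091, 0.09091, 0.09091, 0.09091, 0.09091, 0.18182, giving 1−D = 0.84298 (working shown to 5 dp, full precision carried).
Station 2: N=97, proportions 0.19588, 0.27835, 0.18557, 0.34021, giving 1−D = 0.73398.
Difference = |0.84298 − 0.73398| = 0.10900, i.e. 0.109 to 3 decimal places.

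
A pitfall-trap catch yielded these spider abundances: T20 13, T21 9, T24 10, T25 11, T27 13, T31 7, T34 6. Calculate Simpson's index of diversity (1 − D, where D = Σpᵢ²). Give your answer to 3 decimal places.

0.848

Total N = 13+9+10+11+13+7+6 = 69, so the proportions are 0.18841, 0.13043, 0.14493, 0.15942, 0.18841, 0.10145, 0.08696 (working shown to 5 dp, full precision carried).
D = 0.18841² + 0.13043² + 0.14493² + 0.15942² + 0.18841² + 0.10145² + 0.08696² = 0.03550 + 0.01701 + 0.02100 + 0.02541 + 0.03550 + 0.01029 + 0.00756 = 0.15228.
So 1 − D = 0.84772, i.e. 0.848 to 3 decimal places.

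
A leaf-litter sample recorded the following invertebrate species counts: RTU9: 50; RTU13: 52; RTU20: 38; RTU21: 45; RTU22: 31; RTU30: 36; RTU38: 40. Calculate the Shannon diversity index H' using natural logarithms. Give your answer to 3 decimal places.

1.932

Total N = 50+52+38+45+31+36+40 = 292, so the proportions are 0.17123, 0.17808, 0.13014, 0.15411, 0.10616, 0.12329, 0.13699 (working shown to 5 dp, full precision carried).
Each pᵢ ln pᵢ term: 0.17123×(-1.76473)=-0.30218, 0.17808×(-1.72551)=-0.30728, 0.13014×(-2.03917)=-0.26537, 0.15411×(-1.87009)=-0.28820, 0.10616×(-2.24277)=-0.23810, 0.12329×(-2.09323)=-0.25807, 0.13699×(-1.98787)=-0.27231.
Sum = -1.93152, so H' = 1.932.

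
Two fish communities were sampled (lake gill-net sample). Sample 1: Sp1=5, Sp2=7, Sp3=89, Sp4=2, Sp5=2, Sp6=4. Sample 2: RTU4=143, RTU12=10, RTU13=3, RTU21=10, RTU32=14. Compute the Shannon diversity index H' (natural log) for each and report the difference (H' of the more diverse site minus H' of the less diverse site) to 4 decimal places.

Sample 1: N=109, proportions 0.0458716, 0.0642202, 0.8165138, 0.0183486, 0.0183486, 0.0366972, giving H' = 0.7512106 (working shown to 7 dp, full precision carried).
Sample 2: N=180, proportions 0.7944444, 0.0555556, 0.0166667, 0.0555556, 0.0777778, giving H' = 0.7708395.
Difference = |0.7512106 − 0.7708395| = 0.0196289, i.e. 0.0196 to 4 decimal places.

0.0196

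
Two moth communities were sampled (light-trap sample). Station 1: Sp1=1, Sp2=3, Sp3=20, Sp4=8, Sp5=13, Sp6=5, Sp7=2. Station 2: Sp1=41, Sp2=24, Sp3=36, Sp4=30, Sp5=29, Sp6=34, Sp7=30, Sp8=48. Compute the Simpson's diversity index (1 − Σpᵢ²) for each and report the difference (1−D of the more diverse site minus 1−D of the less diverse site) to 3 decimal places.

0.118

Station 1: N=52, proportions 0.01923, 0.05769, 0.38462, 0.15385, 0.25, 0.09615, 0.03846, giving 1−D = 0.75148 (working shown to 5 dp, full precision carried).
Station 2: N=272, proportions 0.15074, 0.08824, 0.13235, 0.11029, 0.10662, 0.125, 0.11029, 0.17647, giving 1−D = 0.86951.
Difference = |0.75148 − 0.86951| = 0.11803, i.e. 0.118 to 3 decimal places.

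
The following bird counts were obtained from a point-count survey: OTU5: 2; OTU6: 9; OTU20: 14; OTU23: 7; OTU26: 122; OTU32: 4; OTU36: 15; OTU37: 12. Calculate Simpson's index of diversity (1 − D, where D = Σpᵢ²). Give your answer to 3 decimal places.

0.544

Total N = 2+9+14+7+122+4+15+12 = 185, so the proportions are 0.01081, 0.04865, 0.07568, 0.03784, 0.65946, 0.02162, 0.08108, 0.06486 (working shown to 5 dp, full precision carried).
D = 0.01081² + 0.04865² + 0.07568² + 0.03784² + 0.65946² + 0.02162² + 0.08108² + 0.06486² = 0.00012 + 0.00237 + 0.00573 + 0.00143 + 0.43489 + 0.00047 + 0.00657 + 0.00421 = 0.45578.
So 1 − D = 0.54422, i.e. 0.544 to 3 decimal places.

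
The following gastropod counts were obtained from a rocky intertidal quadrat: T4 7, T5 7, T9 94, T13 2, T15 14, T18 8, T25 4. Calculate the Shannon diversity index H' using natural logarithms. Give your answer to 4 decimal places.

Total N = 7+7+94+2+14+8+4 = 136, so the proportions are 0.051471, 0.051471, 0.691176, 0.014706, 0.102941, 0.058824, 0.029412 (working shown to 6 dp, full precision carried).
Each pᵢ ln pᵢ term: 0.051471×(-2.966745)=-0.152700, 0.051471×(-2.966745)=-0.152700, 0.691176×(-0.369360)=-0.255293, 0.014706×(-4.219508)=-0.062052, 0.102941×(-2.273598)=-0.234047, 0.058824×(-2.833213)=-0.166660, 0.029412×(-3.526361)=-0.103716.
Sum = -1.127168, so H' = 1.1272.

1.1272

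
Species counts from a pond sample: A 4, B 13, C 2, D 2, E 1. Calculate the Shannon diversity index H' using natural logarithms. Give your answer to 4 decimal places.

1.1973

Total N = 4+13+2+2+1 = 22, so the proportions are 0.181818, 0.590909, 0.090909, 0.090909, 0.045455 (working shown to 6 dp, full precision carried).
Each pᵢ ln pᵢ term: 0.181818×(-1.704748)=-0.309954, 0.590909×(-0.526093)=-0.310873, 0.090909×(-2.397895)=-0.217990, 0.090909×(-2.397895)=-0.217990, 0.045455×(-3.091042)=-0.140502.
Sum = -1.197310, so H' = 1.1973.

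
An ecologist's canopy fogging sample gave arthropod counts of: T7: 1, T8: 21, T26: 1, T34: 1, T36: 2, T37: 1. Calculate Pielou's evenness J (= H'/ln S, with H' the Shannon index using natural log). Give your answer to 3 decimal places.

0.489

Total N = 1+21+1+1+2+1 = 27, so the proportions are 0.03704, 0.77778, 0.03704, 0.03704, 0.07407, 0.03704 (working shown to 5 dp, full precision carried).
H' = −Σ pᵢ ln pᵢ = −((-0.12207) + (-0.19547) + (-0.12207) + (-0.12207) + (-0.19279) + (-0.12207)) = 0.87653.
With S = 6 species, ln S = 1.79176, so J = 0.87653/1.79176 = 0.48920, i.e. 0.489 to 3 decimal places.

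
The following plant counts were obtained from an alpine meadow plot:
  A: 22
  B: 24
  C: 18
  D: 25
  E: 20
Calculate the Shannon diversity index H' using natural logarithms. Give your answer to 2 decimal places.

1.60

Total N = 22+24+18+25+20 = 109, so the proportions are 0.2018, 0.2202, 0.1651, 0.2294, 0.1835 (working shown to 4 dp, full precision carried).
Each pᵢ ln pᵢ term: 0.2018×(-1.6003)=-0.3230, 0.2202×(-1.5133)=-0.3332, 0.1651×(-1.8010)=-0.2974, 0.2294×(-1.4725)=-0.3377, 0.1835×(-1.6956)=-0.3111.
Sum = -1.6025, so H' = 1.60.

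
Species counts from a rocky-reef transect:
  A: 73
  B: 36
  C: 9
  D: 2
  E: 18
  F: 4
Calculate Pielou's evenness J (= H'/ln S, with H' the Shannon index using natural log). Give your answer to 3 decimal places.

0.718

Total N = 73+36+9+2+18+4 = 142, so the proportions are 0.51408, 0.25352, 0.06338, 0.01408, 0.12676, 0.02817 (working shown to 5 dp, full precision carried).
H' = −Σ pᵢ ln pᵢ = −((-0.34206) + (-0.34791) + (-0.17484) + (-0.06004) + (-0.26182) + (-0.10055)) = 1.28721.
With S = 6 species, ln S = 1.79176, so J = 1.28721/1.79176 = 0.71841, i.e. 0.718 to 3 decimal places.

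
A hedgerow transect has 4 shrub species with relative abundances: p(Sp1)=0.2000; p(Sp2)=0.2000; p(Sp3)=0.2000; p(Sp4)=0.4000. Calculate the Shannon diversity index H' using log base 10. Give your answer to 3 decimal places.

0.579

Each pᵢ log₁₀ pᵢ term (working shown to 5 dp, full precision carried): 0.2×(-0.69897)=-0.13979, 0.2×(-0.69897)=-0.13979, 0.2×(-0.69897)=-0.13979, 0.4×(-0.39794)=-0.15918.
Sum = -0.57856, so H' = 0.579.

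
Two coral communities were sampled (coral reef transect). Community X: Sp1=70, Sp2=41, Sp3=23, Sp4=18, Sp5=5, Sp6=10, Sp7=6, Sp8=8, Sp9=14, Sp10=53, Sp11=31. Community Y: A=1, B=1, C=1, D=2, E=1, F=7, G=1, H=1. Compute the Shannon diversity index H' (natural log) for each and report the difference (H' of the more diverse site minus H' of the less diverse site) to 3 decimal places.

0.389

Community X: N=279, proportions 0.2509, 0.14695, 0.08244, 0.06452, 0.01792, 0.03584, 0.02151, 0.02867, 0.05018, 0.18996, 0.11111, giving H' = 2.09688 (working shown to 5 dp, full precision carried).
Community Y: N=15, proportions 0.06667, 0.06667, 0.06667, 0.13333, 0.06667, 0.46667, 0.06667, 0.06667, giving H' = 1.70754.
Difference = |2.09688 − 1.70754| = 0.38934, i.e. 0.389 to 3 decimal places.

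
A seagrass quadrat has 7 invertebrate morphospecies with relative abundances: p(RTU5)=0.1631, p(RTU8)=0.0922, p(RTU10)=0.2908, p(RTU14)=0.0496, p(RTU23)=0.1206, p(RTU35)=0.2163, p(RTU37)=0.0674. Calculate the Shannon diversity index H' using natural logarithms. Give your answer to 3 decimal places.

1.792

Each pᵢ ln pᵢ term (working shown to 5 dp, full precision carried): 0.1631×(-1.81339)=-0.29576, 0.0922×(-2.38380)=-0.21979, 0.2908×(-1.23512)=-0.35917, 0.0496×(-3.00376)=-0.14899, 0.1206×(-2.11528)=-0.25510, 0.2163×(-1.53109)=-0.33117, 0.0674×(-2.69711)=-0.18179.
Sum = -1.79177, so H' = 1.792.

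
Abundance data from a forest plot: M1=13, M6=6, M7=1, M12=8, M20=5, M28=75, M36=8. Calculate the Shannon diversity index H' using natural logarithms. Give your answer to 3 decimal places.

1.226

Total N = 13+6+1+8+5+75+8 = 116, so the proportions are 0.11207, 0.05172, 0.00862, 0.06897, 0.0431, 0.64655, 0.06897 (working shown to 5 dp, full precision carried).
Each pᵢ ln pᵢ term: 0.11207×(-2.18864)=-0.24528, 0.05172×(-2.96183)=-0.15320, 0.00862×(-4.75359)=-0.04098, 0.06897×(-2.67415)=-0.18442, 0.0431×(-3.14415)=-0.13552, 0.64655×(-0.43610)=-0.28196, 0.06897×(-2.67415)=-0.18442.
Sum = -1.22579, so H' = 1.226.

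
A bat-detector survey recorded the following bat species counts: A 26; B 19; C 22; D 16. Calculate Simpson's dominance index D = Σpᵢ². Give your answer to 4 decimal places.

Total N = 26+19+22+16 = 83, so the proportions are 0.313253, 0.228916, 0.26506, 0.192771 (working shown to 6 dp, full precision carried).
D = 0.313253² + 0.228916² + 0.26506² + 0.192771² = 0.098127 + 0.052402 + 0.070257 + 0.037161 = 0.257947.
To 4 decimal places, D = 0.2579.

0.2579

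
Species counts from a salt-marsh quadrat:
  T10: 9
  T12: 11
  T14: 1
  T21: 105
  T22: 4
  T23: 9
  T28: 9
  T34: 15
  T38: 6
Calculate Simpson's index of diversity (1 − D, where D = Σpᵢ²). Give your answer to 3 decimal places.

Total N = 9+11+1+105+4+9+9+15+6 = 169, so the proportions are 0.053254, 0.065089, 0.005917, 0.621302, 0.023669, 0.053254, 0.053254, 0.088757, 0.035503 (working shown to 6 dp, full precision carried).
D = 0.053254² + 0.065089² + 0.005917² + 0.621302² + 0.023669² + 0.053254² + 0.053254² + 0.088757² + 0.035503² = 0.002836 + 0.004237 + 0.000035 + 0.386016 + 0.000560 + 0.002836 + 0.002836 + 0.007878 + 0.001260 = 0.408494.
So 1 − D = 0.591506, i.e. 0.592 to 3 decimal places.

0.592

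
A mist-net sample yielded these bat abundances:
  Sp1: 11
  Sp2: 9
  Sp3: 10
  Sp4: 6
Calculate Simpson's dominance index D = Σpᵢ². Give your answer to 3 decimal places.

Total N = 11+9+10+6 = 36, so the proportions are 0.30556, 0.25, 0.27778, 0.16667 (working shown to 5 dp, full precision carried).
D = 0.30556² + 0.25² + 0.27778² + 0.16667² = 0.09336 + 0.06250 + 0.07716 + 0.02778 = 0.26080.
To 3 decimal places, D = 0.261.

0.261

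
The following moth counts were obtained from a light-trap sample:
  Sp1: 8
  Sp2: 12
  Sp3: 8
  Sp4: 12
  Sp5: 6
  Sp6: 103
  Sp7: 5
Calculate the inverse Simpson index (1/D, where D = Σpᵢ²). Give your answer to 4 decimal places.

Total N = 8+12+8+12+6+103+5 = 154, so the proportions are 0.0519481, 0.0779221, 0.0519481, 0.0779221, 0.038961, 0.6688312, 0.0324675 (working shown to 7 dp, full precision carried).
D = 0.0519481² + 0.0779221² + 0.0519481² + 0.0779221² + 0.038961² + 0.6688312² + 0.0324675² = 0.0026986 + 0.0060719 + 0.0026986 + 0.0060719 + 0.0015180 + 0.4473351 + 0.0010541 = 0.4674481.
So 1/D = 2.139275, i.e. 2.1393 to 4 decimal places.

2.1393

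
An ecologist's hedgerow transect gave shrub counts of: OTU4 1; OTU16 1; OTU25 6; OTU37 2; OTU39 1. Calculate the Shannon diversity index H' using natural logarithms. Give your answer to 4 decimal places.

Total N = 1+1+6+2+1 = 11, so the proportions are 0.090909, 0.090909, 0.545455, 0.181818, 0.090909 (working shown to 6 dp, full precision carried).
Each pᵢ ln pᵢ term: 0.090909×(-2.397895)=-0.217990, 0.090909×(-2.397895)=-0.217990, 0.545455×(-0.606136)=-0.330620, 0.181818×(-1.704748)=-0.309954, 0.090909×(-2.397895)=-0.217990.
Sum = -1.294545, so H' = 1.2945.

1.2945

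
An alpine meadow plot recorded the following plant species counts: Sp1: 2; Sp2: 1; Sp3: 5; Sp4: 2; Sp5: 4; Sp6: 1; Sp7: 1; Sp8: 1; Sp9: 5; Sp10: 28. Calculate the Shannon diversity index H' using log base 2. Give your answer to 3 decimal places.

Total N = 2+1+5+2+4+1+1+1+5+28 = 50, so the proportions are 0.04, 0.02, 0.1, 0.04, 0.08, 0.02, 0.02, 0.02, 0.1, 0.56 (working shown to 5 dp, full precision carried).
Each pᵢ log₂ pᵢ term: 0.04×(-4.64386)=-0.18575, 0.02×(-5.64386)=-0.11288, 0.1×(-3.32193)=-0.33219, 0.04×(-4.64386)=-0.18575, 0.08×(-3.64386)=-0.29151, 0.02×(-5.64386)=-0.11288, 0.02×(-5.64386)=-0.11288, 0.02×(-5.64386)=-0.11288, 0.1×(-3.32193)=-0.33219, 0.56×(-0.83650)=-0.46844.
Sum = -2.24735, so H' = 2.247.

2.247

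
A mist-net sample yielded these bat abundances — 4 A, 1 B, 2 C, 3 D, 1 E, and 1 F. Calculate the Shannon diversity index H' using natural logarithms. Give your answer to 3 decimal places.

Total N = 4+1+2+3+1+1 = 12, so the proportions are 0.33333, 0.08333, 0.16667, 0.25, 0.08333, 0.08333 (working shown to 5 dp, full precision carried).
Each pᵢ ln pᵢ term: 0.33333×(-1.09861)=-0.36620, 0.08333×(-2.48491)=-0.20708, 0.16667×(-1.79176)=-0.29863, 0.25×(-1.38629)=-0.34657, 0.08333×(-2.48491)=-0.20708, 0.08333×(-2.48491)=-0.20708.
Sum = -1.63263, so H' = 1.633.

1.633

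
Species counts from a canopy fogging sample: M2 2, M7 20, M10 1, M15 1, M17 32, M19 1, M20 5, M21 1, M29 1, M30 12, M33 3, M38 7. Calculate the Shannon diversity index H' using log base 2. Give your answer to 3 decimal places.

Total N = 2+20+1+1+32+1+5+1+1+12+3+7 = 86, so the proportions are 0.02326, 0.23256, 0.01163, 0.01163, 0.37209, 0.01163, 0.05814, 0.01163, 0.01163, 0.13953, 0.03488, 0.0814 (working shown to 5 dp, full precision carried).
Each pᵢ log₂ pᵢ term: 0.02326×(-5.42626)=-0.12619, 0.23256×(-2.10434)=-0.48938, 0.01163×(-6.42626)=-0.07472, 0.01163×(-6.42626)=-0.07472, 0.37209×(-1.42626)=-0.53070, 0.01163×(-6.42626)=-0.07472, 0.05814×(-4.10434)=-0.23862, 0.01163×(-6.42626)=-0.07472, 0.01163×(-6.42626)=-0.07472, 0.13953×(-2.84130)=-0.39646, 0.03488×(-4.84130)=-0.16888, 0.0814×(-3.61891)=-0.29456.
Sum = -2.61843, so H' = 2.618.

2.618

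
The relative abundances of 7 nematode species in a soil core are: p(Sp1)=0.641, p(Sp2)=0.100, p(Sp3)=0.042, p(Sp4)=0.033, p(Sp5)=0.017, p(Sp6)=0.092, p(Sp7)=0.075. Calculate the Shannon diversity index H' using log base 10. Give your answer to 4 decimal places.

Each pᵢ log₁₀ pᵢ term (working shown to 6 dp, full precision carried): 0.641×(-0.193142)=-0.123804, 0.1×(-1.000000)=-0.100000, 0.042×(-1.376751)=-0.057824, 0.033×(-1.481486)=-0.048889, 0.017×(-1.769551)=-0.030082, 0.092×(-1.036212)=-0.095332, 0.075×(-1.124939)=-0.084370.
Sum = -0.540301, so H' = 0.5403.

0.5403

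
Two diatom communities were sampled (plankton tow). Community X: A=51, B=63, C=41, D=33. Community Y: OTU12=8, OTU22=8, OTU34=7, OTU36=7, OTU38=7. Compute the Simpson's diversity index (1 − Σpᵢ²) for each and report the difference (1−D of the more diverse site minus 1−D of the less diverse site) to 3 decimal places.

Community X: N=188, proportions 0.27128, 0.33511, 0.21809, 0.17553, giving 1−D = 0.73574 (working shown to 5 dp, full precision carried).
Community Y: N=37, proportions 0.21622, 0.21622, 0.18919, 0.18919, 0.18919, giving 1−D = 0.79912.
Difference = |0.73574 − 0.79912| = 0.06338, i.e. 0.063 to 3 decimal places.

0.063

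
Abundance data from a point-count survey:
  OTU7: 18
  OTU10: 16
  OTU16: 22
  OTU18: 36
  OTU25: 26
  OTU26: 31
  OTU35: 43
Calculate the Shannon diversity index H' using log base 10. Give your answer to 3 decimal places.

0.821

Total N = 18+16+22+36+26+31+43 = 192, so the proportions are 0.09375, 0.08333, 0.11458, 0.1875, 0.13542, 0.16146, 0.22396 (working shown to 5 dp, full precision carried).
Each pᵢ log₁₀ pᵢ term: 0.09375×(-1.02803)=-0.09638, 0.08333×(-1.07918)=-0.08993, 0.11458×(-0.94088)=-0.10781, 0.1875×(-0.72700)=-0.13631, 0.13542×(-0.86833)=-0.11759, 0.16146×(-0.79194)=-0.12787, 0.22396×(-0.64983)=-0.14554.
Sum = -0.82142, so H' = 0.821.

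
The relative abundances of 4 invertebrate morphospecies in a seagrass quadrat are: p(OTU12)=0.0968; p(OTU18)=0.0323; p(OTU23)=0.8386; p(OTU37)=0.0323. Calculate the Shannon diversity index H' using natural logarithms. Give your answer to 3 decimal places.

Each pᵢ ln pᵢ term (working shown to 5 dp, full precision carried): 0.0968×(-2.33511)=-0.22604, 0.0323×(-3.43269)=-0.11088, 0.8386×(-0.17602)=-0.14761, 0.0323×(-3.43269)=-0.11088.
Sum = -0.59540, so H' = 0.595.

0.595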